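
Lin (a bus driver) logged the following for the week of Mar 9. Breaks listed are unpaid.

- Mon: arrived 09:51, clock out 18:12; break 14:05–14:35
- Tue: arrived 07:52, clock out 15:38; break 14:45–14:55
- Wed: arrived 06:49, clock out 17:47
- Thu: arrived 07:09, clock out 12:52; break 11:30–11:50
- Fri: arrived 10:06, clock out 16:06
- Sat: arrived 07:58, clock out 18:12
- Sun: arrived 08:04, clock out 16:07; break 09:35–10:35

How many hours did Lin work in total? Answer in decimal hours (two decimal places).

55.08 hours

Mon: 09:51–18:12 = 8 h 21 min; less 30 min break → 7 h 51 min
Tue: 07:52–15:38 = 7 h 46 min; less 10 min break → 7 h 36 min
Wed: 06:49–17:47 = 10 h 58 min
Thu: 07:09–12:52 = 5 h 43 min; less 20 min break → 5 h 23 min
Fri: 10:06–16:06 = 6 h 0 min
Sat: 07:58–18:12 = 10 h 14 min
Sun: 08:04–16:07 = 8 h 3 min; less 60 min break → 7 h 3 min
Total: 7 h 51 min + 7 h 36 min + 10 h 58 min + 5 h 23 min + 6 h 0 min + 10 h 14 min + 7 h 3 min = 55 h 5 min.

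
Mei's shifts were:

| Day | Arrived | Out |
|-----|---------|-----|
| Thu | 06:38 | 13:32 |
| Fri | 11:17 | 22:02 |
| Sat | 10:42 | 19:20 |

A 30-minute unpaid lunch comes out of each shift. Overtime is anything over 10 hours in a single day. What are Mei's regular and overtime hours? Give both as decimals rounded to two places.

Thu: 06:38–13:32 = 6 h 54 min; less 30 min break → 6 h 24 min
Fri: 11:17–22:02 = 10 h 45 min; less 30 min break → 10 h 15 min
Sat: 10:42–19:20 = 8 h 38 min; less 30 min break → 8 h 8 min
Thu reg 6 h 24 min / OT 0 h 0 min; Fri reg 10 h 0 min / OT 0 h 15 min; Sat reg 8 h 8 min / OT 0 h 0 min.
Totals: regular 24 h 32 min, overtime 0 h 15 min.

Regular 24.53 hours, overtime 0.25 hours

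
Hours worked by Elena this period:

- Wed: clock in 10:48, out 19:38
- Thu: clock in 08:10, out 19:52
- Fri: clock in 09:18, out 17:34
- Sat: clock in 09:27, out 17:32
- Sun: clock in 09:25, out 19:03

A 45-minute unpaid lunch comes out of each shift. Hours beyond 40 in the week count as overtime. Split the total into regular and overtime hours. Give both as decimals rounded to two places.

Regular 40.00 hours, overtime 2.77 hours

Wed: 10:48–19:38 = 8 h 50 min; less 45 min break → 8 h 5 min
Thu: 08:10–19:52 = 11 h 42 min; less 45 min break → 10 h 57 min
Fri: 09:18–17:34 = 8 h 16 min; less 45 min break → 7 h 31 min
Sat: 09:27–17:32 = 8 h 5 min; less 45 min break → 7 h 20 min
Sun: 09:25–19:03 = 9 h 38 min; less 45 min break → 8 h 53 min
Total worked: 42 h 46 min = 42.77 h.
Threshold 40 h → overtime 2 h 46 min, regular 40 h 0 min.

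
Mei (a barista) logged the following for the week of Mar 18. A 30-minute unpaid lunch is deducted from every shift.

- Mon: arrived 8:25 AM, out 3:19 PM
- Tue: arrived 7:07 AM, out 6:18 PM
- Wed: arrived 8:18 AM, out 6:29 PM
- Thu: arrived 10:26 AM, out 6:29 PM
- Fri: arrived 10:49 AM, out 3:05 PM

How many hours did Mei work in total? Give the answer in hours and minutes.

38 h 5 min

Mon: 8:25 AM–3:19 PM = 6 h 54 min; less 30 min break → 6 h 24 min
Tue: 7:07 AM–6:18 PM = 11 h 11 min; less 30 min break → 10 h 41 min
Wed: 8:18 AM–6:29 PM = 10 h 11 min; less 30 min break → 9 h 41 min
Thu: 10:26 AM–6:29 PM = 8 h 3 min; less 30 min break → 7 h 33 min
Fri: 10:49 AM–3:05 PM = 4 h 16 min; less 30 min break → 3 h 46 min
Total: 6 h 24 min + 10 h 41 min + 9 h 41 min + 7 h 33 min + 3 h 46 min = 38 h 5 min.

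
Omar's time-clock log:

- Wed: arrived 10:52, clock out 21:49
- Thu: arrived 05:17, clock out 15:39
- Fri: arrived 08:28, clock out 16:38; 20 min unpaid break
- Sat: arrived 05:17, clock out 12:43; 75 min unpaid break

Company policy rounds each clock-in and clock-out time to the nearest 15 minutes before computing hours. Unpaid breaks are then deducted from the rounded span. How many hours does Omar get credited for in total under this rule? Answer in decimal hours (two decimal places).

Wed: in 10:52→10:45, out 21:49→21:45; 11 h 0 min
Thu: in 05:17→05:15, out 15:39→15:45; 10 h 30 min
Fri: in 08:28→08:30, out 16:38→16:45; 8 h 15 min − 20 min = 7 h 55 min
Sat: in 05:17→05:15, out 12:43→12:45; 7 h 30 min − 75 min = 6 h 15 min
Total credited: 35 h 40 min.

35.67 hours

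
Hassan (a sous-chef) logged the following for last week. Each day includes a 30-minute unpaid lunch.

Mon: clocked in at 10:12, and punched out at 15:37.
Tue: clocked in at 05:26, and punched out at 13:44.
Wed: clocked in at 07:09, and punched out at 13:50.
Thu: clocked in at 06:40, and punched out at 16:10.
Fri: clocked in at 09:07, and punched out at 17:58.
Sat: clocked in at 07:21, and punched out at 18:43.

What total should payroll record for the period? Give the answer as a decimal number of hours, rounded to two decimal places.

Mon: 10:12–15:37 = 5 h 25 min; less 30 min break → 4 h 55 min
Tue: 05:26–13:44 = 8 h 18 min; less 30 min break → 7 h 48 min
Wed: 07:09–13:50 = 6 h 41 min; less 30 min break → 6 h 11 min
Thu: 06:40–16:10 = 9 h 30 min; less 30 min break → 9 h 0 min
Fri: 09:07–17:58 = 8 h 51 min; less 30 min break → 8 h 21 min
Sat: 07:21–18:43 = 11 h 22 min; less 30 min break → 10 h 52 min
Total: 4 h 55 min + 7 h 48 min + 6 h 11 min + 9 h 0 min + 8 h 21 min + 10 h 52 min = 47 h 7 min.

47.12 hours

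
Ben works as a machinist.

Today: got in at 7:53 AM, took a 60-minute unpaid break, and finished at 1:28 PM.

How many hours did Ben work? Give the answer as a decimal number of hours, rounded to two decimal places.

4.58 hours

Today: 7:53 AM–1:28 PM = 5 h 35 min; less 60 min break → 4 h 35 min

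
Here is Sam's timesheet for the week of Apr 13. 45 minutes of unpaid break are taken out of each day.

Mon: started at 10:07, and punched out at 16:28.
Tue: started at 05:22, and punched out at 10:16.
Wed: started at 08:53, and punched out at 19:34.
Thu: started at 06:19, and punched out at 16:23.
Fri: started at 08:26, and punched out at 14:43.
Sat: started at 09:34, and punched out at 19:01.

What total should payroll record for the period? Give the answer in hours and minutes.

Mon: 10:07–16:28 = 6 h 21 min; less 45 min break → 5 h 36 min
Tue: 05:22–10:16 = 4 h 54 min; less 45 min break → 4 h 9 min
Wed: 08:53–19:34 = 10 h 41 min; less 45 min break → 9 h 56 min
Thu: 06:19–16:23 = 10 h 4 min; less 45 min break → 9 h 19 min
Fri: 08:26–14:43 = 6 h 17 min; less 45 min break → 5 h 32 min
Sat: 09:34–19:01 = 9 h 27 min; less 45 min break → 8 h 42 min
Total: 5 h 36 min + 4 h 9 min + 9 h 56 min + 9 h 19 min + 5 h 32 min + 8 h 42 min = 43 h 14 min.

43 h 14 min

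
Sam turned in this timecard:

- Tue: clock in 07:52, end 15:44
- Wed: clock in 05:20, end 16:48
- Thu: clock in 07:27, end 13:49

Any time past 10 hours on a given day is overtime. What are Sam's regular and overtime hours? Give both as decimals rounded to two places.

Regular 24.23 hours, overtime 1.47 hours

Tue: 07:52–15:44 = 7 h 52 min
Wed: 05:20–16:48 = 11 h 28 min
Thu: 07:27–13:49 = 6 h 22 min
Tue reg 7 h 52 min / OT 0 h 0 min; Wed reg 10 h 0 min / OT 1 h 28 min; Thu reg 6 h 22 min / OT 0 h 0 min.
Totals: regular 24 h 14 min, overtime 1 h 28 min.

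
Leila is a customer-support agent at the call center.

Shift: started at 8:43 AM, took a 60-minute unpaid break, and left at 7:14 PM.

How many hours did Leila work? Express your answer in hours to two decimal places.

9.52 hours

Shift: 8:43 AM–7:14 PM = 10 h 31 min; less 60 min break → 9 h 31 min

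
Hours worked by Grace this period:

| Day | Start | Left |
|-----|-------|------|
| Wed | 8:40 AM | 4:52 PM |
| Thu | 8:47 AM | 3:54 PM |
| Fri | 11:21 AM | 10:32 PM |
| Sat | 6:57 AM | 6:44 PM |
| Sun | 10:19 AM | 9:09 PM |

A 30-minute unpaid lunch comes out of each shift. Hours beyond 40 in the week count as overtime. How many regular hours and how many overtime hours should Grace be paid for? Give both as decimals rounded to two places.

Regular 40.00 hours, overtime 6.62 hours

Wed: 8:40 AM–4:52 PM = 8 h 12 min; less 30 min break → 7 h 42 min
Thu: 8:47 AM–3:54 PM = 7 h 7 min; less 30 min break → 6 h 37 min
Fri: 11:21 AM–10:32 PM = 11 h 11 min; less 30 min break → 10 h 41 min
Sat: 6:57 AM–6:44 PM = 11 h 47 min; less 30 min break → 11 h 17 min
Sun: 10:19 AM–9:09 PM = 10 h 50 min; less 30 min break → 10 h 20 min
Total worked: 46 h 37 min = 46.62 h.
Threshold 40 h → overtime 6 h 37 min, regular 40 h 0 min.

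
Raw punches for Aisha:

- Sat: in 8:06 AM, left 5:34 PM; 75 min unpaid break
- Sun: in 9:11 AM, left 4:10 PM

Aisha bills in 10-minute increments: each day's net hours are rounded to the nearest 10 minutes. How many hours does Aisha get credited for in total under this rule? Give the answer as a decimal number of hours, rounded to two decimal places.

15.17 hours

Sat: 8:06 AM–5:34 PM = 9 h 28 min − 75 min = 8 h 13 min → rounds to 8 h 10 min
Sun: 9:11 AM–4:10 PM = 6 h 59 min → rounds to 7 h 0 min
Total credited: 15 h 10 min.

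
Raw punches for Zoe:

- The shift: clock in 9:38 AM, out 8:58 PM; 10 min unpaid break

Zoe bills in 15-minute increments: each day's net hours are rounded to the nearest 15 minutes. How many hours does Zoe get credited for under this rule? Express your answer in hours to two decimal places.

The shift: 9:38 AM–8:58 PM = 11 h 20 min − 10 min = 11 h 10 min → rounds to 11 h 15 min

11.25 hours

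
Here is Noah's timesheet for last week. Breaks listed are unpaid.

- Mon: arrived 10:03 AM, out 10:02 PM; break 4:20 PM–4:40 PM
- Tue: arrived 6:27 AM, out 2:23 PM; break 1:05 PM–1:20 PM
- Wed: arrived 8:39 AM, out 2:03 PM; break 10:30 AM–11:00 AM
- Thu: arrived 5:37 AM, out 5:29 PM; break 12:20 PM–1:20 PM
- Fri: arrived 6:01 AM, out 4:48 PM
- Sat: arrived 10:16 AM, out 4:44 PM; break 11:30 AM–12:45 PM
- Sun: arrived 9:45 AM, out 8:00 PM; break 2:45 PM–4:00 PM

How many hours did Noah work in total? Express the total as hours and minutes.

60 h 6 min

Mon: 10:03 AM–10:02 PM = 11 h 59 min; less 20 min break → 11 h 39 min
Tue: 6:27 AM–2:23 PM = 7 h 56 min; less 15 min break → 7 h 41 min
Wed: 8:39 AM–2:03 PM = 5 h 24 min; less 30 min break → 4 h 54 min
Thu: 5:37 AM–5:29 PM = 11 h 52 min; less 60 min break → 10 h 52 min
Fri: 6:01 AM–4:48 PM = 10 h 47 min
Sat: 10:16 AM–4:44 PM = 6 h 28 min; less 75 min break → 5 h 13 min
Sun: 9:45 AM–8:00 PM = 10 h 15 min; less 75 min break → 9 h 0 min
Total: 11 h 39 min + 7 h 41 min + 4 h 54 min + 10 h 52 min + 10 h 47 min + 5 h 13 min + 9 h 0 min = 60 h 6 min.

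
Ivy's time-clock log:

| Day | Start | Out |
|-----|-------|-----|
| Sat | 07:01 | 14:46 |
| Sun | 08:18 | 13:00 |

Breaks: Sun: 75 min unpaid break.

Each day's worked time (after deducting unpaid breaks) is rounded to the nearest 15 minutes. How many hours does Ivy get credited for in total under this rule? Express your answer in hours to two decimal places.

11.25 hours

Sat: 07:01–14:46 = 7 h 45 min → rounds to 7 h 45 min
Sun: 08:18–13:00 = 4 h 42 min − 75 min = 3 h 27 min → rounds to 3 h 30 min
Total credited: 11 h 15 min.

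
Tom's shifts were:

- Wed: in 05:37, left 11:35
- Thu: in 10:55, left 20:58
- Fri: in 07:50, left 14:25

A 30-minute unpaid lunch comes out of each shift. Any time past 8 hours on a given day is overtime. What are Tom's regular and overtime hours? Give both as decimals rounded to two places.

Wed: 05:37–11:35 = 5 h 58 min; less 30 min break → 5 h 28 min
Thu: 10:55–20:58 = 10 h 3 min; less 30 min break → 9 h 33 min
Fri: 07:50–14:25 = 6 h 35 min; less 30 min break → 6 h 5 min
Wed reg 5 h 28 min / OT 0 h 0 min; Thu reg 8 h 0 min / OT 1 h 33 min; Fri reg 6 h 5 min / OT 0 h 0 min.
Totals: regular 19 h 33 min, overtime 1 h 33 min.

Regular 19.55 hours, overtime 1.55 hours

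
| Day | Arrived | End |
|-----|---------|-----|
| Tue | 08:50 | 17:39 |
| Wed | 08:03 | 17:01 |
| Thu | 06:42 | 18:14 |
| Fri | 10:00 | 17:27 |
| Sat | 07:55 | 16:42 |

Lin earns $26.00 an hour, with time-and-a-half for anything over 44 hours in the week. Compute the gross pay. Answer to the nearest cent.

$1204.45

Tue: 08:50–17:39 = 8 h 49 min
Wed: 08:03–17:01 = 8 h 58 min
Thu: 06:42–18:14 = 11 h 32 min
Fri: 10:00–17:27 = 7 h 27 min
Sat: 07:55–16:42 = 8 h 47 min
Total worked: 45 h 33 min = 2733 min.
Regular 44 h 0 min = 2640 min at $26.00/h; overtime 1 h 33 min = 93 min at $39.00/h.
Pay = (2640 × $26.00 + 93 × $39.00) ÷ 60 = $1204.45.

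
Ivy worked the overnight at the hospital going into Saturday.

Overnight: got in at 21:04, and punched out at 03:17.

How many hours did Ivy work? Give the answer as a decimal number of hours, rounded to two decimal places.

Overnight: 21:04 → midnight = 2 h 56 min; midnight → 03:17 = 3 h 17 min; span 6 h 13 min

6.22 hours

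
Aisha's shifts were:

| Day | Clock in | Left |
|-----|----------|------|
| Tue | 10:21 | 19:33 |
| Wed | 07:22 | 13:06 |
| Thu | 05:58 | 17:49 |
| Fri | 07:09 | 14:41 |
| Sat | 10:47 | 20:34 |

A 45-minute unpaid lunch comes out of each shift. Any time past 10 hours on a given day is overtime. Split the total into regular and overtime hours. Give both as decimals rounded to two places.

Tue: 10:21–19:33 = 9 h 12 min; less 45 min break → 8 h 27 min
Wed: 07:22–13:06 = 5 h 44 min; less 45 min break → 4 h 59 min
Thu: 05:58–17:49 = 11 h 51 min; less 45 min break → 11 h 6 min
Fri: 07:09–14:41 = 7 h 32 min; less 45 min break → 6 h 47 min
Sat: 10:47–20:34 = 9 h 47 min; less 45 min break → 9 h 2 min
Tue reg 8 h 27 min / OT 0 h 0 min; Wed reg 4 h 59 min / OT 0 h 0 min; Thu reg 10 h 0 min / OT 1 h 6 min; Fri reg 6 h 47 min / OT 0 h 0 min; Sat reg 9 h 2 min / OT 0 h 0 min.
Totals: regular 39 h 15 min, overtime 1 h 6 min.

Regular 39.25 hours, overtime 1.10 hours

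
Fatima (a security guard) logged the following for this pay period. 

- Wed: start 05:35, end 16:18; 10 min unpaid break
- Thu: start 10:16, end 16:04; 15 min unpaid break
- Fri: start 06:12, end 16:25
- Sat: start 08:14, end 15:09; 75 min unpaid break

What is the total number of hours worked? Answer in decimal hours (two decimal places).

Wed: 05:35–16:18 = 10 h 43 min; less 10 min break → 10 h 33 min
Thu: 10:16–16:04 = 5 h 48 min; less 15 min break → 5 h 33 min
Fri: 06:12–16:25 = 10 h 13 min
Sat: 08:14–15:09 = 6 h 55 min; less 75 min break → 5 h 40 min
Total: 10 h 33 min + 5 h 33 min + 10 h 13 min + 5 h 40 min = 31 h 59 min.

31.98 hours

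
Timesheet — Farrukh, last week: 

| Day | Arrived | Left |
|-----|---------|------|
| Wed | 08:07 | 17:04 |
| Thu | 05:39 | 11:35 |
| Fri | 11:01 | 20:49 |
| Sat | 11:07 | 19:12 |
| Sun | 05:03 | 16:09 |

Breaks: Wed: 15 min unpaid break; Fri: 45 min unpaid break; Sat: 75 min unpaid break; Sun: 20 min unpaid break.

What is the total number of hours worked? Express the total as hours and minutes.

Wed: 08:07–17:04 = 8 h 57 min; less 15 min break → 8 h 42 min
Thu: 05:39–11:35 = 5 h 56 min
Fri: 11:01–20:49 = 9 h 48 min; less 45 min break → 9 h 3 min
Sat: 11:07–19:12 = 8 h 5 min; less 75 min break → 6 h 50 min
Sun: 05:03–16:09 = 11 h 6 min; less 20 min break → 10 h 46 min
Total: 8 h 42 min + 5 h 56 min + 9 h 3 min + 6 h 50 min + 10 h 46 min = 41 h 17 min.

41 h 17 min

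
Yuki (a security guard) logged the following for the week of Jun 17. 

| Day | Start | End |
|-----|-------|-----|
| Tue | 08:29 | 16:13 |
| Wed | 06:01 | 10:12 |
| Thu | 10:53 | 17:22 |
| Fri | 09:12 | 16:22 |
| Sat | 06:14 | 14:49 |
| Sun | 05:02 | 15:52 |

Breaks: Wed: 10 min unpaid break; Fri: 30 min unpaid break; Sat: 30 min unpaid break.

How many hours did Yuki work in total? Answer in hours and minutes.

Tue: 08:29–16:13 = 7 h 44 min
Wed: 06:01–10:12 = 4 h 11 min; less 10 min break → 4 h 1 min
Thu: 10:53–17:22 = 6 h 29 min
Fri: 09:12–16:22 = 7 h 10 min; less 30 min break → 6 h 40 min
Sat: 06:14–14:49 = 8 h 35 min; less 30 min break → 8 h 5 min
Sun: 05:02–15:52 = 10 h 50 min
Total: 7 h 44 min + 4 h 1 min + 6 h 29 min + 6 h 40 min + 8 h 5 min + 10 h 50 min = 43 h 49 min.

43 h 49 min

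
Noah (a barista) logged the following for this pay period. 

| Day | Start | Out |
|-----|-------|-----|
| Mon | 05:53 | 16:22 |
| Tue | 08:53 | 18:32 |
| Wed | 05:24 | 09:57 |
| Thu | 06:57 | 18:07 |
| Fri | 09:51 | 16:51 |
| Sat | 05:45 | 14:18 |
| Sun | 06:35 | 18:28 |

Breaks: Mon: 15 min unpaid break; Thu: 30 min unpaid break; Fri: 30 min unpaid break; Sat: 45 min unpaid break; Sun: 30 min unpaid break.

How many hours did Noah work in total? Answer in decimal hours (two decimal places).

Mon: 05:53–16:22 = 10 h 29 min; less 15 min break → 10 h 14 min
Tue: 08:53–18:32 = 9 h 39 min
Wed: 05:24–09:57 = 4 h 33 min
Thu: 06:57–18:07 = 11 h 10 min; less 30 min break → 10 h 40 min
Fri: 09:51–16:51 = 7 h 0 min; less 30 min break → 6 h 30 min
Sat: 05:45–14:18 = 8 h 33 min; less 45 min break → 7 h 48 min
Sun: 06:35–18:28 = 11 h 53 min; less 30 min break → 11 h 23 min
Total: 10 h 14 min + 9 h 39 min + 4 h 33 min + 10 h 40 min + 6 h 30 min + 7 h 48 min + 11 h 23 min = 60 h 47 min.

60.78 hours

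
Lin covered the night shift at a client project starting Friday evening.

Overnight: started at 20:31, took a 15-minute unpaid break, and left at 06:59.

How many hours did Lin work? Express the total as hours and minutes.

Overnight: 20:31 → midnight = 3 h 29 min; midnight → 06:59 = 6 h 59 min; span 10 h 28 min; less 15 min break → 10 h 13 min

10 h 13 min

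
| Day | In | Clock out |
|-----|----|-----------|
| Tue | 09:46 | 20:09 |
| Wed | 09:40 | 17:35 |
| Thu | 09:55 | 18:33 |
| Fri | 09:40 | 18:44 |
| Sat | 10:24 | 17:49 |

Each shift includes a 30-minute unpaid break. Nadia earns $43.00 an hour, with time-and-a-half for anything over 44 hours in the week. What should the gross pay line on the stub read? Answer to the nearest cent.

Tue: 09:46–20:09 = 10 h 23 min; less 30 min break → 9 h 53 min
Wed: 09:40–17:35 = 7 h 55 min; less 30 min break → 7 h 25 min
Thu: 09:55–18:33 = 8 h 38 min; less 30 min break → 8 h 8 min
Fri: 09:40–18:44 = 9 h 4 min; less 30 min break → 8 h 34 min
Sat: 10:24–17:49 = 7 h 25 min; less 30 min break → 6 h 55 min
Total worked: 40 h 55 min = 2455 min.
Regular 40 h 55 min = 2455 min at $43.00/h; overtime 0 h 0 min = 0 min at $64.50/h.
Pay = (2455 × $43.00 + 0 × $64.50) ÷ 60 = $1759.42.

$1759.42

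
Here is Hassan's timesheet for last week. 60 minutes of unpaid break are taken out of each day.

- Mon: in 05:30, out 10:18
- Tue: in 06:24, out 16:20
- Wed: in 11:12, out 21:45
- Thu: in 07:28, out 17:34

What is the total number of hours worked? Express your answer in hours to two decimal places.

Mon: 05:30–10:18 = 4 h 48 min; less 60 min break → 3 h 48 min
Tue: 06:24–16:20 = 9 h 56 min; less 60 min break → 8 h 56 min
Wed: 11:12–21:45 = 10 h 33 min; less 60 min break → 9 h 33 min
Thu: 07:28–17:34 = 10 h 6 min; less 60 min break → 9 h 6 min
Total: 3 h 48 min + 8 h 56 min + 9 h 33 min + 9 h 6 min = 31 h 23 min.

31.38 hours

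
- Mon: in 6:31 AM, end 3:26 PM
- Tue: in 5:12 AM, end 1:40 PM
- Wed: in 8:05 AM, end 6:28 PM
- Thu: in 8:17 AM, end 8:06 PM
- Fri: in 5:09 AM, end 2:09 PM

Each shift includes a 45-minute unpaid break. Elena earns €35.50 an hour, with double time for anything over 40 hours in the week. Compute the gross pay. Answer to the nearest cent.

Mon: 6:31 AM–3:26 PM = 8 h 55 min; less 45 min break → 8 h 10 min
Tue: 5:12 AM–1:40 PM = 8 h 28 min; less 45 min break → 7 h 43 min
Wed: 8:05 AM–6:28 PM = 10 h 23 min; less 45 min break → 9 h 38 min
Thu: 8:17 AM–8:06 PM = 11 h 49 min; less 45 min break → 11 h 4 min
Fri: 5:09 AM–2:09 PM = 9 h 0 min; less 45 min break → 8 h 15 min
Total worked: 44 h 50 min = 2690 min.
Regular 40 h 0 min = 2400 min at €35.50/h; overtime 4 h 50 min = 290 min at €71.00/h.
Pay = (2400 × €35.50 + 290 × €71.00) ÷ 60 = €1763.17.

€1763.17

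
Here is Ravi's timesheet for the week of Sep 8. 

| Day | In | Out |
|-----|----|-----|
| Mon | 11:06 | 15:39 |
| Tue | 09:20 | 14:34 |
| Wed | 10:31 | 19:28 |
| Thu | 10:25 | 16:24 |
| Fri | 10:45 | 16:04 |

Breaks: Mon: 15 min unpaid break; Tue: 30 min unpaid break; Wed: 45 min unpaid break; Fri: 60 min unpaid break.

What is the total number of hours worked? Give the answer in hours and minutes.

27 h 32 min

Mon: 11:06–15:39 = 4 h 33 min; less 15 min break → 4 h 18 min
Tue: 09:20–14:34 = 5 h 14 min; less 30 min break → 4 h 44 min
Wed: 10:31–19:28 = 8 h 57 min; less 45 min break → 8 h 12 min
Thu: 10:25–16:24 = 5 h 59 min
Fri: 10:45–16:04 = 5 h 19 min; less 60 min break → 4 h 19 min
Total: 4 h 18 min + 4 h 44 min + 8 h 12 min + 5 h 59 min + 4 h 19 min = 27 h 32 min.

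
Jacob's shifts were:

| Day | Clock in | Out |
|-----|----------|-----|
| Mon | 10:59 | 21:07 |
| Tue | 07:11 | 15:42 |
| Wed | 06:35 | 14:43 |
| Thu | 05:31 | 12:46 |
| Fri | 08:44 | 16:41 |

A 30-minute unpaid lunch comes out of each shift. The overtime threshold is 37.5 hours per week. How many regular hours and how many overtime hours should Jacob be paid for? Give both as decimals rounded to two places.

Mon: 10:59–21:07 = 10 h 8 min; less 30 min break → 9 h 38 min
Tue: 07:11–15:42 = 8 h 31 min; less 30 min break → 8 h 1 min
Wed: 06:35–14:43 = 8 h 8 min; less 30 min break → 7 h 38 min
Thu: 05:31–12:46 = 7 h 15 min; less 30 min break → 6 h 45 min
Fri: 08:44–16:41 = 7 h 57 min; less 30 min break → 7 h 27 min
Total worked: 39 h 29 min = 39.48 h.
Threshold 37.5 h → overtime 1 h 59 min, regular 37 h 30 min.

Regular 37.50 hours, overtime 1.98 hours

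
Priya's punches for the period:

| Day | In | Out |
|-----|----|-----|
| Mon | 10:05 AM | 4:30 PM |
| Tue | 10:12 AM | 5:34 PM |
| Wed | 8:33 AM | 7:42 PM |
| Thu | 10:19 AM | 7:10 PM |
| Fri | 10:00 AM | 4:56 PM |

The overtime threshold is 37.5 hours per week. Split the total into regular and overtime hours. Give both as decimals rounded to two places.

Regular 37.50 hours, overtime 3.22 hours

Mon: 10:05 AM–4:30 PM = 6 h 25 min
Tue: 10:12 AM–5:34 PM = 7 h 22 min
Wed: 8:33 AM–7:42 PM = 11 h 9 min
Thu: 10:19 AM–7:10 PM = 8 h 51 min
Fri: 10:00 AM–4:56 PM = 6 h 56 min
Total worked: 40 h 43 min = 40.72 h.
Threshold 37.5 h → overtime 3 h 13 min, regular 37 h 30 min.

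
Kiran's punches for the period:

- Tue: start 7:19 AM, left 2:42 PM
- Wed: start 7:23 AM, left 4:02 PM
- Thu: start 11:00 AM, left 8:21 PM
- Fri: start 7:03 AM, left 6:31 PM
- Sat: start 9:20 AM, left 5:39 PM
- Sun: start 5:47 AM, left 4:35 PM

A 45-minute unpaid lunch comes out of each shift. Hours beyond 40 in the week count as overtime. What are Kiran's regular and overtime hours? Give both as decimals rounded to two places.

Regular 40.00 hours, overtime 11.47 hours

Tue: 7:19 AM–2:42 PM = 7 h 23 min; less 45 min break → 6 h 38 min
Wed: 7:23 AM–4:02 PM = 8 h 39 min; less 45 min break → 7 h 54 min
Thu: 11:00 AM–8:21 PM = 9 h 21 min; less 45 min break → 8 h 36 min
Fri: 7:03 AM–6:31 PM = 11 h 28 min; less 45 min break → 10 h 43 min
Sat: 9:20 AM–5:39 PM = 8 h 19 min; less 45 min break → 7 h 34 min
Sun: 5:47 AM–4:35 PM = 10 h 48 min; less 45 min break → 10 h 3 min
Total worked: 51 h 28 min = 51.47 h.
Threshold 40 h → overtime 11 h 28 min, regular 40 h 0 min.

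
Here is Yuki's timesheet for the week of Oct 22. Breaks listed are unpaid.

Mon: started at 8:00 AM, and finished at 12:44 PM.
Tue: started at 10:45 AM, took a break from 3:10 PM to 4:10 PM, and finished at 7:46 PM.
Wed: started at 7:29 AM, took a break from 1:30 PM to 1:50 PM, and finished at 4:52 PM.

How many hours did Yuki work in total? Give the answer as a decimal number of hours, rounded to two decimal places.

21.80 hours

Mon: 8:00 AM–12:44 PM = 4 h 44 min
Tue: 10:45 AM–7:46 PM = 9 h 1 min; less 60 min break → 8 h 1 min
Wed: 7:29 AM–4:52 PM = 9 h 23 min; less 20 min break → 9 h 3 min
Total: 4 h 44 min + 8 h 1 min + 9 h 3 min = 21 h 48 min.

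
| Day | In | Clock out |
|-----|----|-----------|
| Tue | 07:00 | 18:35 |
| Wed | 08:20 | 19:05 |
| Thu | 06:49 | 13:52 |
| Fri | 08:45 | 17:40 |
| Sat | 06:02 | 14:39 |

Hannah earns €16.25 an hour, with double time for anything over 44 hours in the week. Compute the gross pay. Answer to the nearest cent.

Tue: 07:00–18:35 = 11 h 35 min
Wed: 08:20–19:05 = 10 h 45 min
Thu: 06:49–13:52 = 7 h 3 min
Fri: 08:45–17:40 = 8 h 55 min
Sat: 06:02–14:39 = 8 h 37 min
Total worked: 46 h 55 min = 2815 min.
Regular 44 h 0 min = 2640 min at €16.25/h; overtime 2 h 55 min = 175 min at €32.50/h.
Pay = (2640 × €16.25 + 175 × €32.50) ÷ 60 = €809.79.

€809.79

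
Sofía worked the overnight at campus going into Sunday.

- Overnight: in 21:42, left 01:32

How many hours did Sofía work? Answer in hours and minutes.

3 h 50 min

Overnight: 21:42 → midnight = 2 h 18 min; midnight → 01:32 = 1 h 32 min; span 3 h 50 min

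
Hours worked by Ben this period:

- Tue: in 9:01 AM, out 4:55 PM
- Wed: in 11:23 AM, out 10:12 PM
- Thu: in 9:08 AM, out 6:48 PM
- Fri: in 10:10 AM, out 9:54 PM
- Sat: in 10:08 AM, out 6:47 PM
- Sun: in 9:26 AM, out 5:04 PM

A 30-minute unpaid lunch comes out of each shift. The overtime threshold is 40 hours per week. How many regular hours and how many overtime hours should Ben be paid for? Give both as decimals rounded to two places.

Regular 40.00 hours, overtime 13.40 hours

Tue: 9:01 AM–4:55 PM = 7 h 54 min; less 30 min break → 7 h 24 min
Wed: 11:23 AM–10:12 PM = 10 h 49 min; less 30 min break → 10 h 19 min
Thu: 9:08 AM–6:48 PM = 9 h 40 min; less 30 min break → 9 h 10 min
Fri: 10:10 AM–9:54 PM = 11 h 44 min; less 30 min break → 11 h 14 min
Sat: 10:08 AM–6:47 PM = 8 h 39 min; less 30 min break → 8 h 9 min
Sun: 9:26 AM–5:04 PM = 7 h 38 min; less 30 min break → 7 h 8 min
Total worked: 53 h 24 min = 53.40 h.
Threshold 40 h → overtime 13 h 24 min, regular 40 h 0 min.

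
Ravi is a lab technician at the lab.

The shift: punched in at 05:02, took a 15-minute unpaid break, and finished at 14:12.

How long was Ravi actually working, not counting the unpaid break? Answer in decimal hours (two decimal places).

The shift: 05:02–14:12 = 9 h 10 min; less 15 min break → 8 h 55 min

8.92 hours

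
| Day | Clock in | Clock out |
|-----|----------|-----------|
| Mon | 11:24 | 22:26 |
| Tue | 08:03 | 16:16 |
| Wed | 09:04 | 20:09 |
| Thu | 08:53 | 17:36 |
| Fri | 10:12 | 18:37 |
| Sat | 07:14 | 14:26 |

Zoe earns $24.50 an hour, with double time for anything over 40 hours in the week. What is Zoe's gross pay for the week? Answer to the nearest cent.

$1698.67

Mon: 11:24–22:26 = 11 h 2 min
Tue: 08:03–16:16 = 8 h 13 min
Wed: 09:04–20:09 = 11 h 5 min
Thu: 08:53–17:36 = 8 h 43 min
Fri: 10:12–18:37 = 8 h 25 min
Sat: 07:14–14:26 = 7 h 12 min
Total worked: 54 h 40 min = 3280 min.
Regular 40 h 0 min = 2400 min at $24.50/h; overtime 14 h 40 min = 880 min at $49.00/h.
Pay = (2400 × $24.50 + 880 × $49.00) ÷ 60 = $1698.67.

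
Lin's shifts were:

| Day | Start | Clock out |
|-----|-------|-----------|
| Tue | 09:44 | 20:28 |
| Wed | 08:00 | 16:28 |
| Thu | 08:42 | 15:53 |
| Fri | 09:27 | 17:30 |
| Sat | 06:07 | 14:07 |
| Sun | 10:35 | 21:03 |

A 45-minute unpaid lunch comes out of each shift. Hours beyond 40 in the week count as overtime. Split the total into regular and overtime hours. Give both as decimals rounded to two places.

Tue: 09:44–20:28 = 10 h 44 min; less 45 min break → 9 h 59 min
Wed: 08:00–16:28 = 8 h 28 min; less 45 min break → 7 h 43 min
Thu: 08:42–15:53 = 7 h 11 min; less 45 min break → 6 h 26 min
Fri: 09:27–17:30 = 8 h 3 min; less 45 min break → 7 h 18 min
Sat: 06:07–14:07 = 8 h 0 min; less 45 min break → 7 h 15 min
Sun: 10:35–21:03 = 10 h 28 min; less 45 min break → 9 h 43 min
Total worked: 48 h 24 min = 48.40 h.
Threshold 40 h → overtime 8 h 24 min, regular 40 h 0 min.

Regular 40.00 hours, overtime 8.40 hours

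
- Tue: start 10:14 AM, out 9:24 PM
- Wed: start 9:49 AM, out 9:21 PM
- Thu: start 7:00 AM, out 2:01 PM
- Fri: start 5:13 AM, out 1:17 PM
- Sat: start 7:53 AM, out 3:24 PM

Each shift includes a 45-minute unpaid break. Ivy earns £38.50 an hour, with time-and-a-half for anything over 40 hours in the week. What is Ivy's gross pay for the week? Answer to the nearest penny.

Tue: 10:14 AM–9:24 PM = 11 h 10 min; less 45 min break → 10 h 25 min
Wed: 9:49 AM–9:21 PM = 11 h 32 min; less 45 min break → 10 h 47 min
Thu: 7:00 AM–2:01 PM = 7 h 1 min; less 45 min break → 6 h 16 min
Fri: 5:13 AM–1:17 PM = 8 h 4 min; less 45 min break → 7 h 19 min
Sat: 7:53 AM–3:24 PM = 7 h 31 min; less 45 min break → 6 h 46 min
Total worked: 41 h 33 min = 2493 min.
Regular 40 h 0 min = 2400 min at £38.50/h; overtime 1 h 33 min = 93 min at £57.75/h.
Pay = (2400 × £38.50 + 93 × £57.75) ÷ 60 = £1629.51.

£1629.51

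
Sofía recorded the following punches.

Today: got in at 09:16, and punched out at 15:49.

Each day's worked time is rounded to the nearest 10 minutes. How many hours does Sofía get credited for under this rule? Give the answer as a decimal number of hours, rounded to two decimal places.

6.50 hours

Today: 09:16–15:49 = 6 h 33 min → rounds to 6 h 30 min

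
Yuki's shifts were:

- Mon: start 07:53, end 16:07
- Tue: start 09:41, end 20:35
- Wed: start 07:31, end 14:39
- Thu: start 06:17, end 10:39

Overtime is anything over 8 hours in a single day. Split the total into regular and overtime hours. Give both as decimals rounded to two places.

Mon: 07:53–16:07 = 8 h 14 min
Tue: 09:41–20:35 = 10 h 54 min
Wed: 07:31–14:39 = 7 h 8 min
Thu: 06:17–10:39 = 4 h 22 min
Mon reg 8 h 0 min / OT 0 h 14 min; Tue reg 8 h 0 min / OT 2 h 54 min; Wed reg 7 h 8 min / OT 0 h 0 min; Thu reg 4 h 22 min / OT 0 h 0 min.
Totals: regular 27 h 30 min, overtime 3 h 8 min.

Regular 27.50 hours, overtime 3.13 hours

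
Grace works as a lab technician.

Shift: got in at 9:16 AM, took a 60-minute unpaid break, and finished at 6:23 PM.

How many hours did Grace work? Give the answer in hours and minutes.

8 h 7 min

Shift: 9:16 AM–6:23 PM = 9 h 7 min; less 60 min break → 8 h 7 min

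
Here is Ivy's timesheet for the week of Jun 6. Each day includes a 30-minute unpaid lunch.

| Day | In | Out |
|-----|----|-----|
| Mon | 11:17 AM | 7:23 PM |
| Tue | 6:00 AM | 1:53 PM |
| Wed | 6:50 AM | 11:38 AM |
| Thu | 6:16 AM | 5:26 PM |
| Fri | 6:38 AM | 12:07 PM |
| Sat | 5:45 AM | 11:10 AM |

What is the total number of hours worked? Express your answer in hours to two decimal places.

39.85 hours

Mon: 11:17 AM–7:23 PM = 8 h 6 min; less 30 min break → 7 h 36 min
Tue: 6:00 AM–1:53 PM = 7 h 53 min; less 30 min break → 7 h 23 min
Wed: 6:50 AM–11:38 AM = 4 h 48 min; less 30 min break → 4 h 18 min
Thu: 6:16 AM–5:26 PM = 11 h 10 min; less 30 min break → 10 h 40 min
Fri: 6:38 AM–12:07 PM = 5 h 29 min; less 30 min break → 4 h 59 min
Sat: 5:45 AM–11:10 AM = 5 h 25 min; less 30 min break → 4 h 55 min
Total: 7 h 36 min + 7 h 23 min + 4 h 18 min + 10 h 40 min + 4 h 59 min + 4 h 55 min = 39 h 51 min.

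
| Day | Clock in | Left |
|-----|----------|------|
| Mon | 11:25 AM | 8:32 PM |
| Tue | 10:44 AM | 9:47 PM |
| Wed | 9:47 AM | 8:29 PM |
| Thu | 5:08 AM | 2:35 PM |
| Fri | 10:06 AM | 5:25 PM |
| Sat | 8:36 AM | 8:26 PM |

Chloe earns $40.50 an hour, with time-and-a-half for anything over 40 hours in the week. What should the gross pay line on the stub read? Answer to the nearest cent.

Mon: 11:25 AM–8:32 PM = 9 h 7 min
Tue: 10:44 AM–9:47 PM = 11 h 3 min
Wed: 9:47 AM–8:29 PM = 10 h 42 min
Thu: 5:08 AM–2:35 PM = 9 h 27 min
Fri: 10:06 AM–5:25 PM = 7 h 19 min
Sat: 8:36 AM–8:26 PM = 11 h 50 min
Total worked: 59 h 28 min = 3568 min.
Regular 40 h 0 min = 2400 min at $40.50/h; overtime 19 h 28 min = 1168 min at $60.75/h.
Pay = (2400 × $40.50 + 1168 × $60.75) ÷ 60 = $2802.60.

$2802.60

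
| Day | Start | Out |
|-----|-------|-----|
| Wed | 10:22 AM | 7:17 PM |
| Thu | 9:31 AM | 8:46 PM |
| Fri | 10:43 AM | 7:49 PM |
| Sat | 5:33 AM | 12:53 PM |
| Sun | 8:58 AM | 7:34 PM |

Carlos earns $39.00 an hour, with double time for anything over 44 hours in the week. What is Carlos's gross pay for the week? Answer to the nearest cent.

Wed: 10:22 AM–7:17 PM = 8 h 55 min
Thu: 9:31 AM–8:46 PM = 11 h 15 min
Fri: 10:43 AM–7:49 PM = 9 h 6 min
Sat: 5:33 AM–12:53 PM = 7 h 20 min
Sun: 8:58 AM–7:34 PM = 10 h 36 min
Total worked: 47 h 12 min = 2832 min.
Regular 44 h 0 min = 2640 min at $39.00/h; overtime 3 h 12 min = 192 min at $78.00/h.
Pay = (2640 × $39.00 + 192 × $78.00) ÷ 60 = $1965.60.

$1965.60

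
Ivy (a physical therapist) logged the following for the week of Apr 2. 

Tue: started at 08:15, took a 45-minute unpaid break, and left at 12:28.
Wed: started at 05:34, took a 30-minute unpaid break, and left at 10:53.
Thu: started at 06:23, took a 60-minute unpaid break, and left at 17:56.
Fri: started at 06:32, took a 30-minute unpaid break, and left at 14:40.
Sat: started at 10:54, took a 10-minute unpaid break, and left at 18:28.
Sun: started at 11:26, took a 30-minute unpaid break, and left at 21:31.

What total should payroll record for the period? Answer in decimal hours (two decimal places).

Tue: 08:15–12:28 = 4 h 13 min; less 45 min break → 3 h 28 min
Wed: 05:34–10:53 = 5 h 19 min; less 30 min break → 4 h 49 min
Thu: 06:23–17:56 = 11 h 33 min; less 60 min break → 10 h 33 min
Fri: 06:32–14:40 = 8 h 8 min; less 30 min break → 7 h 38 min
Sat: 10:54–18:28 = 7 h 34 min; less 10 min break → 7 h 24 min
Sun: 11:26–21:31 = 10 h 5 min; less 30 min break → 9 h 35 min
Total: 3 h 28 min + 4 h 49 min + 10 h 33 min + 7 h 38 min + 7 h 24 min + 9 h 35 min = 43 h 27 min.

43.45 hours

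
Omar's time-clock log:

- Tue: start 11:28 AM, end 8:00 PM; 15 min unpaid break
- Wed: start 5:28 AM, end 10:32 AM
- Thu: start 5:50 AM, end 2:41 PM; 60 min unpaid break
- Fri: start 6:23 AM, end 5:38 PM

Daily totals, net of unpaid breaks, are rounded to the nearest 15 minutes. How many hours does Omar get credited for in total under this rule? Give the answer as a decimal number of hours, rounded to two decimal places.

32.25 hours

Tue: 11:28 AM–8:00 PM = 8 h 32 min − 15 min = 8 h 17 min → rounds to 8 h 15 min
Wed: 5:28 AM–10:32 AM = 5 h 4 min → rounds to 5 h 0 min
Thu: 5:50 AM–2:41 PM = 8 h 51 min − 60 min = 7 h 51 min → rounds to 7 h 45 min
Fri: 6:23 AM–5:38 PM = 11 h 15 min → rounds to 11 h 15 min
Total credited: 32 h 15 min.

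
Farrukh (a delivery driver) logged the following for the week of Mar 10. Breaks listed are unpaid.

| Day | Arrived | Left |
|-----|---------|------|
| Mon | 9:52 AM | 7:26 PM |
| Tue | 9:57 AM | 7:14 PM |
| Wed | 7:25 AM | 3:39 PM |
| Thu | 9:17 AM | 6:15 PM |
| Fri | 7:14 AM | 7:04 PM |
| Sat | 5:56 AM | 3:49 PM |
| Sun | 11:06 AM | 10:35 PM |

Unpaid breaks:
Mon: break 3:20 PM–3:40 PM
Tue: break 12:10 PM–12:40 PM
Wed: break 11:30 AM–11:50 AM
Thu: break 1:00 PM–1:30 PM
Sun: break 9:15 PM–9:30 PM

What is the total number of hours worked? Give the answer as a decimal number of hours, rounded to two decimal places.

67.33 hours

Mon: 9:52 AM–7:26 PM = 9 h 34 min; less 20 min break → 9 h 14 min
Tue: 9:57 AM–7:14 PM = 9 h 17 min; less 30 min break → 8 h 47 min
Wed: 7:25 AM–3:39 PM = 8 h 14 min; less 20 min break → 7 h 54 min
Thu: 9:17 AM–6:15 PM = 8 h 58 min; less 30 min break → 8 h 28 min
Fri: 7:14 AM–7:04 PM = 11 h 50 min
Sat: 5:56 AM–3:49 PM = 9 h 53 min
Sun: 11:06 AM–10:35 PM = 11 h 29 min; less 15 min break → 11 h 14 min
Total: 9 h 14 min + 8 h 47 min + 7 h 54 min + 8 h 28 min + 11 h 50 min + 9 h 53 min + 11 h 14 min = 67 h 20 min.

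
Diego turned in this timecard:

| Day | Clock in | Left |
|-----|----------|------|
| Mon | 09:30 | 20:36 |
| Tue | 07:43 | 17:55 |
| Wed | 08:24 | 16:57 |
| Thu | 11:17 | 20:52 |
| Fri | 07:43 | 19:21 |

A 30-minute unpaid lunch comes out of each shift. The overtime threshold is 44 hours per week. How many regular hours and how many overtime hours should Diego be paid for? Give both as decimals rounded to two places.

Mon: 09:30–20:36 = 11 h 6 min; less 30 min break → 10 h 36 min
Tue: 07:43–17:55 = 10 h 12 min; less 30 min break → 9 h 42 min
Wed: 08:24–16:57 = 8 h 33 min; less 30 min break → 8 h 3 min
Thu: 11:17–20:52 = 9 h 35 min; less 30 min break → 9 h 5 min
Fri: 07:43–19:21 = 11 h 38 min; less 30 min break → 11 h 8 min
Total worked: 48 h 34 min = 48.57 h.
Threshold 44 h → overtime 4 h 34 min, regular 44 h 0 min.

Regular 44.00 hours, overtime 4.57 hours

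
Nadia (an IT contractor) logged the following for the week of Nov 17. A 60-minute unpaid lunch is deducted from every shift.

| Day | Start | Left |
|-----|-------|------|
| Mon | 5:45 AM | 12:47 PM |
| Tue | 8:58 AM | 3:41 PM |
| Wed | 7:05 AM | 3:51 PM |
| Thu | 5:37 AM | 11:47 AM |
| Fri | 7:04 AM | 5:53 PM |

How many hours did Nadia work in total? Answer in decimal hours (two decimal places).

Mon: 5:45 AM–12:47 PM = 7 h 2 min; less 60 min break → 6 h 2 min
Tue: 8:58 AM–3:41 PM = 6 h 43 min; less 60 min break → 5 h 43 min
Wed: 7:05 AM–3:51 PM = 8 h 46 min; less 60 min break → 7 h 46 min
Thu: 5:37 AM–11:47 AM = 6 h 10 min; less 60 min break → 5 h 10 min
Fri: 7:04 AM–5:53 PM = 10 h 49 min; less 60 min break → 9 h 49 min
Total: 6 h 2 min + 5 h 43 min + 7 h 46 min + 5 h 10 min + 9 h 49 min = 34 h 30 min.

34.50 hours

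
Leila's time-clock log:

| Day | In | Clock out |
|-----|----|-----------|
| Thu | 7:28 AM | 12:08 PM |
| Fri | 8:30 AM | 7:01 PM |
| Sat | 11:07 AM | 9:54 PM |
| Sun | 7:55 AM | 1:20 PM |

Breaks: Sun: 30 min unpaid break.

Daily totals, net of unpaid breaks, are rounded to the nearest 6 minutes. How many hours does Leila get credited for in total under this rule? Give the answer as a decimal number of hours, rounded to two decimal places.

30.90 hours

Thu: 7:28 AM–12:08 PM = 4 h 40 min → rounds to 4 h 42 min
Fri: 8:30 AM–7:01 PM = 10 h 31 min → rounds to 10 h 30 min
Sat: 11:07 AM–9:54 PM = 10 h 47 min → rounds to 10 h 48 min
Sun: 7:55 AM–1:20 PM = 5 h 25 min − 30 min = 4 h 55 min → rounds to 4 h 54 min
Total credited: 30 h 54 min.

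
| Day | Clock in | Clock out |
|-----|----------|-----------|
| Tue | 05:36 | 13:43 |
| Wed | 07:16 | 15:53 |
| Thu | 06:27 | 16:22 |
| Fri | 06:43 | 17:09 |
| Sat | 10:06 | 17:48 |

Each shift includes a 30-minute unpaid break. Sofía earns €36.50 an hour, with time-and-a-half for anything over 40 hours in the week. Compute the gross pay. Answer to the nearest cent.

Tue: 05:36–13:43 = 8 h 7 min; less 30 min break → 7 h 37 min
Wed: 07:16–15:53 = 8 h 37 min; less 30 min break → 8 h 7 min
Thu: 06:27–16:22 = 9 h 55 min; less 30 min break → 9 h 25 min
Fri: 06:43–17:09 = 10 h 26 min; less 30 min break → 9 h 56 min
Sat: 10:06–17:48 = 7 h 42 min; less 30 min break → 7 h 12 min
Total worked: 42 h 17 min = 2537 min.
Regular 40 h 0 min = 2400 min at €36.50/h; overtime 2 h 17 min = 137 min at €54.75/h.
Pay = (2400 × €36.50 + 137 × €54.75) ÷ 60 = €1585.01.

€1585.01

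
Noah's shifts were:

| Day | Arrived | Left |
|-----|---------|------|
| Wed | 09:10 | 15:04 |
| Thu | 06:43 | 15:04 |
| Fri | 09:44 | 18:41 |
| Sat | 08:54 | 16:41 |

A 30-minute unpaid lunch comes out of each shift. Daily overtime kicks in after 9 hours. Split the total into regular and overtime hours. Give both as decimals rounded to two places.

Regular 28.98 hours, overtime 0.00 hours

Wed: 09:10–15:04 = 5 h 54 min; less 30 min break → 5 h 24 min
Thu: 06:43–15:04 = 8 h 21 min; less 30 min break → 7 h 51 min
Fri: 09:44–18:41 = 8 h 57 min; less 30 min break → 8 h 27 min
Sat: 08:54–16:41 = 7 h 47 min; less 30 min break → 7 h 17 min
Wed reg 5 h 24 min / OT 0 h 0 min; Thu reg 7 h 51 min / OT 0 h 0 min; Fri reg 8 h 27 min / OT 0 h 0 min; Sat reg 7 h 17 min / OT 0 h 0 min.
Totals: regular 28 h 59 min, overtime 0 h 0 min.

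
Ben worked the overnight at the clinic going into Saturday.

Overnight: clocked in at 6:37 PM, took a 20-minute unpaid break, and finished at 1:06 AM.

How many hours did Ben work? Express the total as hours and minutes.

Overnight: 6:37 PM → midnight = 5 h 23 min; midnight → 1:06 AM = 1 h 6 min; span 6 h 29 min; less 20 min break → 6 h 9 min

6 h 9 min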